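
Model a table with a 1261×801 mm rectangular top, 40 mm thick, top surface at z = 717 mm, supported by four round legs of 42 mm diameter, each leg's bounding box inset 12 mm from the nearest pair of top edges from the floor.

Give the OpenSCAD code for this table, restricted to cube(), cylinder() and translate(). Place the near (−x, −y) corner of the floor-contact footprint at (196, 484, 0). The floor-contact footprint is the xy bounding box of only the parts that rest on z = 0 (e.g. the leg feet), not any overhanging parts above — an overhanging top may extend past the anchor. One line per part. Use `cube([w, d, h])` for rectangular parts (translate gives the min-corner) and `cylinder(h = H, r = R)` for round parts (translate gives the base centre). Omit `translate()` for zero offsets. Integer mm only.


// leg_h = 717 - 40 = 677
translate([184, 472, 677]) cube([1261, 801, 40]);
translate([217, 505, 0]) cylinder(h = 677, r = 21);
translate([1412, 505, 0]) cylinder(h = 677, r = 21);
translate([217, 1240, 0]) cylinder(h = 677, r = 21);
translate([1412, 1240, 0]) cylinder(h = 677, r = 21);


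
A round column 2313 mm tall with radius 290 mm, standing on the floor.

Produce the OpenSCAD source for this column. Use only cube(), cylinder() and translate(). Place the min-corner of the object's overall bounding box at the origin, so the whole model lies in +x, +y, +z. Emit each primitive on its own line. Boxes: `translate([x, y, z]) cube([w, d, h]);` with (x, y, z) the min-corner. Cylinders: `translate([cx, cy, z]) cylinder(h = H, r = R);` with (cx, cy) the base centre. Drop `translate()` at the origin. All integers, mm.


translate([290, 290, 0]) cylinder(h = 2313, r = 290);


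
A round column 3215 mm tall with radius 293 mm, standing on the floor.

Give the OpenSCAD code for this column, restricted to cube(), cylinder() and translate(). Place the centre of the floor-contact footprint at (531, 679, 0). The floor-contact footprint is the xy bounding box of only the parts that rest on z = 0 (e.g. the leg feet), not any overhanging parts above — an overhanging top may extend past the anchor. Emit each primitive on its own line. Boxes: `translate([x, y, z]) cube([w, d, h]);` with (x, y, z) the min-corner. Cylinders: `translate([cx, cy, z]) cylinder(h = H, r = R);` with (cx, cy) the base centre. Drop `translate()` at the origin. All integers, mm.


translate([531, 679, 0]) cylinder(h = 3215, r = 293);


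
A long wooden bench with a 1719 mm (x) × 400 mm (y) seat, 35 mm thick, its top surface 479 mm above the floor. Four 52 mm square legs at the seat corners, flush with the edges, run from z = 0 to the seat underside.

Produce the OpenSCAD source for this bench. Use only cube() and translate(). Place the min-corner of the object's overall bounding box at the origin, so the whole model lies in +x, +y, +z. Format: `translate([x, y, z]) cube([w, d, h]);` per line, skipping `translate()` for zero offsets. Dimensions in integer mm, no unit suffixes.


// leg_h = 479 − 35 = 444
translate([0, 0, 444]) cube([1719, 400, 35]);
cube([52, 52, 444]);
translate([0, 348, 0]) cube([52, 52, 444]);
translate([1667, 0, 0]) cube([52, 52, 444]);
translate([1667, 348, 0]) cube([52, 52, 444]);


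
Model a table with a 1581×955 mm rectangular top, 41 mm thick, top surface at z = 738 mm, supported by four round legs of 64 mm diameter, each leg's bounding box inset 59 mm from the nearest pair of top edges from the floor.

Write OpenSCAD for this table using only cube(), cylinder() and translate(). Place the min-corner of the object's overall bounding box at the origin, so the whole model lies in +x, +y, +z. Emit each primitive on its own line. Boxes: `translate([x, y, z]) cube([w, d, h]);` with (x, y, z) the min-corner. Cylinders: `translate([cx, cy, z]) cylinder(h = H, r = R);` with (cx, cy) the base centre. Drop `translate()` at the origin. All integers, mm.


translate([0, 0, 697]) cube([1581, 955, 41]);
translate([91, 91, 0]) cylinder(h = 697, r = 32);
translate([1490, 91, 0]) cylinder(h = 697, r = 32);
translate([91, 864, 0]) cylinder(h = 697, r = 32);
translate([1490, 864, 0]) cylinder(h = 697, r = 32);


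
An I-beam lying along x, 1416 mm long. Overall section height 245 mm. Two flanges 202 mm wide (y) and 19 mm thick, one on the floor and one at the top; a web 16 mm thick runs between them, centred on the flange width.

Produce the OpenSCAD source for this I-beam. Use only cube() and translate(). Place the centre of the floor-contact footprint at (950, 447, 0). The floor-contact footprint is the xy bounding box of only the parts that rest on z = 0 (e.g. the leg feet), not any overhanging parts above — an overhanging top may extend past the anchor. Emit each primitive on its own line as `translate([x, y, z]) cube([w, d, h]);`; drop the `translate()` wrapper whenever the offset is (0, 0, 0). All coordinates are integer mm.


translate([242, 346, 0]) cube([1416, 202, 19]);
translate([242, 439, 19]) cube([1416, 16, 207]);
translate([242, 346, 226]) cube([1416, 202, 19]);


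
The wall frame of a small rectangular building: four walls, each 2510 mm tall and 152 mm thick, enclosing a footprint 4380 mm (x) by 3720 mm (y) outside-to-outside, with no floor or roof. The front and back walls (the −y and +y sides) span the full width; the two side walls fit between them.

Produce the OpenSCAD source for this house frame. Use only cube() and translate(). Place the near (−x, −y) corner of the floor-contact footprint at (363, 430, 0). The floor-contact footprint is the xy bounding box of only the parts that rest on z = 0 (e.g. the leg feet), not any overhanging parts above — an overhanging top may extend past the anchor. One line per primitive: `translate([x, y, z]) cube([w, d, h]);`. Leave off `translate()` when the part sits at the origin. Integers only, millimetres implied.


translate([363, 430, 0]) cube([4380, 152, 2510]);
translate([363, 3998, 0]) cube([4380, 152, 2510]);
translate([363, 582, 0]) cube([152, 3416, 2510]);
translate([4591, 582, 0]) cube([152, 3416, 2510]);


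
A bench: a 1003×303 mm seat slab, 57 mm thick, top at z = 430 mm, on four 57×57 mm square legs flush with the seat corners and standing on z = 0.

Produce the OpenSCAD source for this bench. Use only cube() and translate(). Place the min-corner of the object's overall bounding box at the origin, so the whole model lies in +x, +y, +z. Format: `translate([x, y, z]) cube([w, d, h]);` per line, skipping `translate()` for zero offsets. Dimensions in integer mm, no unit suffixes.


// leg_h = 430 − 57 = 373
translate([0, 0, 373]) cube([1003, 303, 57]);
cube([57, 57, 373]);
translate([0, 246, 0]) cube([57, 57, 373]);
translate([946, 0, 0]) cube([57, 57, 373]);
translate([946, 246, 0]) cube([57, 57, 373]);


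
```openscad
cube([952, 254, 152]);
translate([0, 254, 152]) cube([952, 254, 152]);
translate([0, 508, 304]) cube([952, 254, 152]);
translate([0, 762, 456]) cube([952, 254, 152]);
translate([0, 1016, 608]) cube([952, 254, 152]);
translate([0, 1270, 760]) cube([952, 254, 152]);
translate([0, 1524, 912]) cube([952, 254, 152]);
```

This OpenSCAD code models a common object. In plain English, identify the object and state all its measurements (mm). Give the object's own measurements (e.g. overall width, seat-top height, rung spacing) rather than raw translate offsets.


A straight staircase of 7 solid steps. Each step is 952 mm wide (x), 254 mm deep (y, the going) and 152 mm tall (the rise). The first step rests on the floor; each subsequent step sits one going further in +y and one rise higher in +z, directly behind and above the previous step with no overlap.


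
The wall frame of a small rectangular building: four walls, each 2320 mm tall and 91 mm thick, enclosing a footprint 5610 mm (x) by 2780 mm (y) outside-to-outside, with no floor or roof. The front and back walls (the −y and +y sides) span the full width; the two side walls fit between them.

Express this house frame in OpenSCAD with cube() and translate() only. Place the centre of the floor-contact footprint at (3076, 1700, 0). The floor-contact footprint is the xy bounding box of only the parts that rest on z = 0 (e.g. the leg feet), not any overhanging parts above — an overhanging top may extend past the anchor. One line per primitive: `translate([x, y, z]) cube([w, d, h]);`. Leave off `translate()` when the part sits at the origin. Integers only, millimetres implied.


translate([271, 310, 0]) cube([5610, 91, 2320]);
translate([271, 2999, 0]) cube([5610, 91, 2320]);
translate([271, 401, 0]) cube([91, 2598, 2320]);
translate([5790, 401, 0]) cube([91, 2598, 2320]);


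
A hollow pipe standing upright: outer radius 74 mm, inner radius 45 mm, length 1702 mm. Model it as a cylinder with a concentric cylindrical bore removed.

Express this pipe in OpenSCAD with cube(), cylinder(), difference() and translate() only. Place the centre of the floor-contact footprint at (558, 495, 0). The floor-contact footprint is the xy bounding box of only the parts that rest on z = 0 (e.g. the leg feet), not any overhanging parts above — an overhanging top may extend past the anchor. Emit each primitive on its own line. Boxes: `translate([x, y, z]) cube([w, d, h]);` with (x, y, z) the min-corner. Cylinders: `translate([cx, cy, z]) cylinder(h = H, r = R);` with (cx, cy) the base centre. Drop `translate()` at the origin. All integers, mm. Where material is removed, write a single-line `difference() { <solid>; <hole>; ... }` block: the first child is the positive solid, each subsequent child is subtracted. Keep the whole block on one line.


difference() { translate([558, 495, 0]) cylinder(h = 1702, r = 74); translate([558, 495, 0]) cylinder(h = 1702, r = 45); }


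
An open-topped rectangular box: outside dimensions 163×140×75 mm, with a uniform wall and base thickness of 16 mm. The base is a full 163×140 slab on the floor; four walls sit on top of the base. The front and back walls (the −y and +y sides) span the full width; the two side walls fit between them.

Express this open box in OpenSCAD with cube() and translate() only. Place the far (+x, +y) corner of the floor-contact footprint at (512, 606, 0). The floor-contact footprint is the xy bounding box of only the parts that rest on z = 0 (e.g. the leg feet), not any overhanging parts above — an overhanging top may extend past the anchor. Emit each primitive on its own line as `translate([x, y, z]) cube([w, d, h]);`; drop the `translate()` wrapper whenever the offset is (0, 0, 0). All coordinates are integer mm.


translate([349, 466, 0]) cube([163, 140, 16]);
translate([349, 466, 16]) cube([163, 16, 59]);
translate([349, 590, 16]) cube([163, 16, 59]);
translate([349, 482, 16]) cube([16, 108, 59]);
translate([496, 482, 16]) cube([16, 108, 59]);


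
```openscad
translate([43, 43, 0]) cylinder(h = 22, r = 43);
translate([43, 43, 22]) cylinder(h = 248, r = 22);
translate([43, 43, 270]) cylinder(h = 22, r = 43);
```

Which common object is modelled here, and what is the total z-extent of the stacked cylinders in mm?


A spool. The overall height is 292 mm.

Three coaxial cylinders, large–small–large — a spool. Two 22 mm flanges and a 248 mm core give 22 + 248 + 22 = 292 mm.


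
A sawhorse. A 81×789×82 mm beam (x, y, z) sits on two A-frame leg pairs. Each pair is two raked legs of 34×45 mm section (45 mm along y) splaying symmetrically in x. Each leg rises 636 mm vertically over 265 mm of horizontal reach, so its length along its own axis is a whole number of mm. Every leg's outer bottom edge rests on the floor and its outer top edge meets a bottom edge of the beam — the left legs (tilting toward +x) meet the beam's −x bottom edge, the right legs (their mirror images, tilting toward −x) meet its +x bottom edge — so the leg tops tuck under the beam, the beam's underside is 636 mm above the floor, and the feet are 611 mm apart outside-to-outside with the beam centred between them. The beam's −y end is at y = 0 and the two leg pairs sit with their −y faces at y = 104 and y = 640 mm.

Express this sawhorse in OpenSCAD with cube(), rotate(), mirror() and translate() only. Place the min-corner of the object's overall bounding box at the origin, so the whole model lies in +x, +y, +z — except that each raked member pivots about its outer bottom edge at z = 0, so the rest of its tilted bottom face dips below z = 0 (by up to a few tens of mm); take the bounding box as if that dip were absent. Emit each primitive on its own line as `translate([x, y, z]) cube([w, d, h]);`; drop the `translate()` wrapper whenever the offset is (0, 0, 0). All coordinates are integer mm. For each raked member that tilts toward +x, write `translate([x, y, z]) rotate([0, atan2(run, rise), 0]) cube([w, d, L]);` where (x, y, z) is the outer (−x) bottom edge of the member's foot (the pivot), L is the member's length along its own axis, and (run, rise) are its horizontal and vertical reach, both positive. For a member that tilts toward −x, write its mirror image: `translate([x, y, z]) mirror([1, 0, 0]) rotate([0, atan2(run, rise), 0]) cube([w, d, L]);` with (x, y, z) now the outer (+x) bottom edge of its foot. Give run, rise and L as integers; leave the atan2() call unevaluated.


translate([265, 0, 636]) cube([81, 789, 82]);
translate([0, 104, 0]) rotate([0, atan2(265, 636), 0]) cube([34, 45, 689]);
translate([611, 104, 0]) mirror([1, 0, 0]) rotate([0, atan2(265, 636), 0]) cube([34, 45, 689]);
translate([0, 640, 0]) rotate([0, atan2(265, 636), 0]) cube([34, 45, 689]);
translate([611, 640, 0]) mirror([1, 0, 0]) rotate([0, atan2(265, 636), 0]) cube([34, 45, 689]);


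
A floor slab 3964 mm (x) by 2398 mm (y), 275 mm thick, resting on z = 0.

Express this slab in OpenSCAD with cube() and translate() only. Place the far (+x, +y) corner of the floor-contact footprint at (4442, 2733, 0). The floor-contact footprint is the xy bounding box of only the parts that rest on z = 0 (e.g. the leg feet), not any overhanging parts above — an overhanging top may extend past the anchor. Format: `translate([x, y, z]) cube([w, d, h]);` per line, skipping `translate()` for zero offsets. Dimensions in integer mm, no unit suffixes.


translate([478, 335, 0]) cube([3964, 2398, 275]);


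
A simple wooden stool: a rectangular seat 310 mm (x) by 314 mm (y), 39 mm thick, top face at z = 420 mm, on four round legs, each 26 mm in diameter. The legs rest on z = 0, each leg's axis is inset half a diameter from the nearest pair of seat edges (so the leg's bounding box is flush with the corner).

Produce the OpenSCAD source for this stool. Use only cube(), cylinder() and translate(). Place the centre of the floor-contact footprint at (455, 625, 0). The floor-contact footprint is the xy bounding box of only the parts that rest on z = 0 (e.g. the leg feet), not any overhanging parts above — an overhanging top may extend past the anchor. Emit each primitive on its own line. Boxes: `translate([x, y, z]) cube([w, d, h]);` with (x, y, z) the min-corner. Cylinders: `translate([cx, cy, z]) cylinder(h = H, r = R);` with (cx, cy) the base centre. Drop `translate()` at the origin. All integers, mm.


// leg_h = 420 - 39 = 381
translate([300, 468, 381]) cube([310, 314, 39]);
translate([313, 481, 0]) cylinder(h = 381, r = 13);
translate([597, 481, 0]) cylinder(h = 381, r = 13);
translate([313, 769, 0]) cylinder(h = 381, r = 13);
translate([597, 769, 0]) cylinder(h = 381, r = 13);


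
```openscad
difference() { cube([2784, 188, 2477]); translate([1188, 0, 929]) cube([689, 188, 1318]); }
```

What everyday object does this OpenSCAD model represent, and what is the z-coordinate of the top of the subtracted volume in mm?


A wall with a window opening. The window head height is 2247 mm.

A wall with a rectangular opening subtracted — a window. Sill at z = 929, opening 1318 mm tall, so the head is at 929 + 1318 = 2247 mm.


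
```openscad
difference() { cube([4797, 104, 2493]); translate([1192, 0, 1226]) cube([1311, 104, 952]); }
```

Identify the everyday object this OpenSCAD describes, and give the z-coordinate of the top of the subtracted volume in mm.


A wall with a window opening. The window head height is 2178 mm.

A wall with a rectangular opening subtracted — a window. Sill at z = 1226, opening 952 mm tall, so the head is at 1226 + 952 = 2178 mm.


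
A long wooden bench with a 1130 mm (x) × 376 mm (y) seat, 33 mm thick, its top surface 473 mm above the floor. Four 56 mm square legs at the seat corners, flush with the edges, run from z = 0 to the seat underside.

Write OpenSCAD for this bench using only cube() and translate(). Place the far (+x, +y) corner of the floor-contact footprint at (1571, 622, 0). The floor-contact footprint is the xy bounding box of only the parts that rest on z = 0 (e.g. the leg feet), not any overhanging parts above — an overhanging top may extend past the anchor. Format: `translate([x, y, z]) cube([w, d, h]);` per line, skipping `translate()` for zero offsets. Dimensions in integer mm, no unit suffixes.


translate([441, 246, 440]) cube([1130, 376, 33]);
translate([441, 246, 0]) cube([56, 56, 440]);
translate([441, 566, 0]) cube([56, 56, 440]);
translate([1515, 246, 0]) cube([56, 56, 440]);
translate([1515, 566, 0]) cube([56, 56, 440]);


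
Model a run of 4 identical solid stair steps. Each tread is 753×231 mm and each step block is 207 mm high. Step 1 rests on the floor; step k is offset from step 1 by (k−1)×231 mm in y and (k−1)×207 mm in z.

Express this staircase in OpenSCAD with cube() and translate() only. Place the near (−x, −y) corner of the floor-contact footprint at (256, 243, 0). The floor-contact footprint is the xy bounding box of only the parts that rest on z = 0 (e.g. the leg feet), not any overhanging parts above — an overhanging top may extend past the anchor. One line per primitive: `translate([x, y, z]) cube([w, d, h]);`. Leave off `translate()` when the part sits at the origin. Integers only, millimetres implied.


translate([256, 243, 0]) cube([753, 231, 207]);
translate([256, 474, 207]) cube([753, 231, 207]);
translate([256, 705, 414]) cube([753, 231, 207]);
translate([256, 936, 621]) cube([753, 231, 207]);


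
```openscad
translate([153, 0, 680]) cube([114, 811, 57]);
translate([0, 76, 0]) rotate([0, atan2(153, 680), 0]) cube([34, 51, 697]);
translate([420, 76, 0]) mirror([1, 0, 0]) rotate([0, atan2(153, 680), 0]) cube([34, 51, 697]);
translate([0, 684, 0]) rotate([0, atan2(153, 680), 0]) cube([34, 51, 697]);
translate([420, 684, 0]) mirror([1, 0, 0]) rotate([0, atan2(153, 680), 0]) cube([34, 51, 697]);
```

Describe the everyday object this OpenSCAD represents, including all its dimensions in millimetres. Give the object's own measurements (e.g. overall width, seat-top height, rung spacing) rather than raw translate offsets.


A sawhorse. A 114×811×57 mm beam (x, y, z) sits on two A-frame leg pairs. Each pair is two raked legs of 34×51 mm section (51 mm along y) splaying symmetrically in x. Each leg rises 680 mm vertically over 153 mm of horizontal reach and is 697 mm long along its own axis. Every leg's outer bottom edge rests on the floor and its outer top edge meets a bottom edge of the beam — the left legs (tilting toward +x) meet the beam's −x bottom edge, the right legs (their mirror images, tilting toward −x) meet its +x bottom edge — so the leg tops tuck under the beam, the beam's underside is 680 mm above the floor, and the feet are 420 mm apart outside-to-outside with the beam centred between them. The two leg pairs are set in 76 mm from either end of the beam.


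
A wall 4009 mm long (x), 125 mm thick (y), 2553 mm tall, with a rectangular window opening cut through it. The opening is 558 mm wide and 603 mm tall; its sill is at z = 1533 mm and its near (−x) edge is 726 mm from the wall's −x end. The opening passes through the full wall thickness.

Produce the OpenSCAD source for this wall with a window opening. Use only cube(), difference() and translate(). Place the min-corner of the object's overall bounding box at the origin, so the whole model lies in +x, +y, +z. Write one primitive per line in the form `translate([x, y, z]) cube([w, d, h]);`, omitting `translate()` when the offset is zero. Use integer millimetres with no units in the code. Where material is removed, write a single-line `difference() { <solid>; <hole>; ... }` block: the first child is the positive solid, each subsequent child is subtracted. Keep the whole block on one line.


difference() { cube([4009, 125, 2553]); translate([726, 0, 1533]) cube([558, 125, 603]); }


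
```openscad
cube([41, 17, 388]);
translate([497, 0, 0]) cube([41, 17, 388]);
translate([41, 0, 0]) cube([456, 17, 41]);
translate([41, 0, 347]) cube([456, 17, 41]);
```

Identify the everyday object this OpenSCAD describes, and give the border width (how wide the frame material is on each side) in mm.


A picture frame. The border width is 41 mm.

Four thin pieces enclosing a rectangular opening — a picture frame. The two full-height stiles are 388 mm tall; the top rail sits at z = 347 and is 41 mm tall, so the border above the opening is 388 − 347 = 41 mm, matching the stile x-width.


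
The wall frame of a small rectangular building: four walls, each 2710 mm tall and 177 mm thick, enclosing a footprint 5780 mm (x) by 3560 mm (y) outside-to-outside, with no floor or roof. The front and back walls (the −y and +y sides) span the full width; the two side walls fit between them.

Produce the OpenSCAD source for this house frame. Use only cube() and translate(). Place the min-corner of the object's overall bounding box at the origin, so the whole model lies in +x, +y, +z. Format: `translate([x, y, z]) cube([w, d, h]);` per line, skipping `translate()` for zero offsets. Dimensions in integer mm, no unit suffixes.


cube([5780, 177, 2710]);
translate([0, 3383, 0]) cube([5780, 177, 2710]);
translate([0, 177, 0]) cube([177, 3206, 2710]);
translate([5603, 177, 0]) cube([177, 3206, 2710]);


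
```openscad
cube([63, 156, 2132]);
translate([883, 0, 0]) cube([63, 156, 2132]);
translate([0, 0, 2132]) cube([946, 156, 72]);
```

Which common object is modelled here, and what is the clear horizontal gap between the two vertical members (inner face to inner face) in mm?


A door frame. The clear opening width is 820 mm.

Two 2132 mm tall posts with a header on top — a door frame. The left jamb is 63 mm wide at x = 0; the right jamb starts at x = 883. The clear opening is 883 − 63 = 820 mm.


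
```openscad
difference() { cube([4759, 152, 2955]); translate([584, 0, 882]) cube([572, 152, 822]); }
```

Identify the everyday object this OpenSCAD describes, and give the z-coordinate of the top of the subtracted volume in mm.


A wall with a window opening. The window head height is 1704 mm.

A wall with a rectangular opening subtracted — a window. Sill at z = 882, opening 822 mm tall, so the head is at 882 + 822 = 1704 mm.


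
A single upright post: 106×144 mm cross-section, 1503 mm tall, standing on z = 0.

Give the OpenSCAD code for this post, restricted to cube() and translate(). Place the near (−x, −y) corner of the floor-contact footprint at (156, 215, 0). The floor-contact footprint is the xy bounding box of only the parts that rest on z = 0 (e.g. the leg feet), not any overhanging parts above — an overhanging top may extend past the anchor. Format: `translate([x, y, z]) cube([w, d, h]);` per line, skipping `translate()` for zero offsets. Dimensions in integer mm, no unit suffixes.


translate([156, 215, 0]) cube([106, 144, 1503]);


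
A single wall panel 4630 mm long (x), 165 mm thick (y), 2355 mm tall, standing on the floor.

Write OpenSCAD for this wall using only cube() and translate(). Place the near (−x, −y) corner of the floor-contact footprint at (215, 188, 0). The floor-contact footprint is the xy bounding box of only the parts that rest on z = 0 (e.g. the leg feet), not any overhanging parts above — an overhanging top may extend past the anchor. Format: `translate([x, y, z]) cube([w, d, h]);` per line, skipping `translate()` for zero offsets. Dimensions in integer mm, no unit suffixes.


translate([215, 188, 0]) cube([4630, 165, 2355]);


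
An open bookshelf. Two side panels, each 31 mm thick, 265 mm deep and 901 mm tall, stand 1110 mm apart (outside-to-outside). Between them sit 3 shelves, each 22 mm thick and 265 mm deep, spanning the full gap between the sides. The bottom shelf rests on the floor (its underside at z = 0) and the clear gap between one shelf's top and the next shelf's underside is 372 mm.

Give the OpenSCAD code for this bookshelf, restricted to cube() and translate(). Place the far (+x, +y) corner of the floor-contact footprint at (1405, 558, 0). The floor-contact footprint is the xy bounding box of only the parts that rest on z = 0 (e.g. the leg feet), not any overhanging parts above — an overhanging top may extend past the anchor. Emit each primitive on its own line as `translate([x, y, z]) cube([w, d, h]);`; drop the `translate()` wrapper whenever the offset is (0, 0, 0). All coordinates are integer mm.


translate([295, 293, 0]) cube([31, 265, 901]);
translate([1374, 293, 0]) cube([31, 265, 901]);
translate([326, 293, 0]) cube([1048, 265, 22]);
translate([326, 293, 394]) cube([1048, 265, 22]);
translate([326, 293, 788]) cube([1048, 265, 22]);


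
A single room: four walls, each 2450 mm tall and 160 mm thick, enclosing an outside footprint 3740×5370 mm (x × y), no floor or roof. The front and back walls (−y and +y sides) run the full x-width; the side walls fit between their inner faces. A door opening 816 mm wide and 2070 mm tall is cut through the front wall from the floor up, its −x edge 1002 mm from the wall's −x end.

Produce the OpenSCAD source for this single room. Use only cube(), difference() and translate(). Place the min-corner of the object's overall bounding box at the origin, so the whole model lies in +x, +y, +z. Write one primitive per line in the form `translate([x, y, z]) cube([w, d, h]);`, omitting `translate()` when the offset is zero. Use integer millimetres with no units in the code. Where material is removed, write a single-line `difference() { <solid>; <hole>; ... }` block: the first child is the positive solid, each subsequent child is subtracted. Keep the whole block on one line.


difference() { cube([3740, 160, 2450]); translate([1002, 0, 0]) cube([816, 160, 2070]); }
translate([0, 5210, 0]) cube([3740, 160, 2450]);
translate([0, 160, 0]) cube([160, 5050, 2450]);
translate([3580, 160, 0]) cube([160, 5050, 2450]);


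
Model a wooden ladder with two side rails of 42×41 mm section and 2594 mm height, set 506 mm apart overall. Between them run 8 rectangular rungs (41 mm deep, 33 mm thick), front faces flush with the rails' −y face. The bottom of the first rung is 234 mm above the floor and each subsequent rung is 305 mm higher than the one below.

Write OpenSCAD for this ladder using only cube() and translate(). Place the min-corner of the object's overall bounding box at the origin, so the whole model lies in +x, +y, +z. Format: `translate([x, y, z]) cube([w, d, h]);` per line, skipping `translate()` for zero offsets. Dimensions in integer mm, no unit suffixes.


cube([42, 41, 2594]);
translate([464, 0, 0]) cube([42, 41, 2594]);
translate([42, 0, 234]) cube([422, 41, 33]);
translate([42, 0, 539]) cube([422, 41, 33]);
translate([42, 0, 844]) cube([422, 41, 33]);
translate([42, 0, 1149]) cube([422, 41, 33]);
translate([42, 0, 1454]) cube([422, 41, 33]);
translate([42, 0, 1759]) cube([422, 41, 33]);
translate([42, 0, 2064]) cube([422, 41, 33]);
translate([42, 0, 2369]) cube([422, 41, 33]);


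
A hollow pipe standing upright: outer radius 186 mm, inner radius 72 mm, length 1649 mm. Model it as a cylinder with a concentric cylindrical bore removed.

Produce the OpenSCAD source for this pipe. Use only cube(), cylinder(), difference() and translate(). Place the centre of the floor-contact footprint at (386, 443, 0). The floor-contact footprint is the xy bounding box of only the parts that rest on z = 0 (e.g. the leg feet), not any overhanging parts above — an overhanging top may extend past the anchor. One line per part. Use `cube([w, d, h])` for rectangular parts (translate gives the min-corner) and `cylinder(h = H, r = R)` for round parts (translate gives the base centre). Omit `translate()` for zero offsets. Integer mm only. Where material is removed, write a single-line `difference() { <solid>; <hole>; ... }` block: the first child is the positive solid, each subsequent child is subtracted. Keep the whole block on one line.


difference() { translate([386, 443, 0]) cylinder(h = 1649, r = 186); translate([386, 443, 0]) cylinder(h = 1649, r = 72); }


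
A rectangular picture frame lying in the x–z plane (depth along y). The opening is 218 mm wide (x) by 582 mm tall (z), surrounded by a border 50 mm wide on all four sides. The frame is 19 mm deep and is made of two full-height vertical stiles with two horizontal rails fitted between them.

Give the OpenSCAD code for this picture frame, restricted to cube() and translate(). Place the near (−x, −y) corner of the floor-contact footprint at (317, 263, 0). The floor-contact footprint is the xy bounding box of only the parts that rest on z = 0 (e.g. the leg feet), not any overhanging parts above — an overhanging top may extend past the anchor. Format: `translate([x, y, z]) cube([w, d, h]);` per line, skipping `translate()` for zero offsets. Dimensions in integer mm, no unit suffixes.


translate([317, 263, 0]) cube([50, 19, 682]);
translate([585, 263, 0]) cube([50, 19, 682]);
translate([367, 263, 0]) cube([218, 19, 50]);
translate([367, 263, 632]) cube([218, 19, 50]);


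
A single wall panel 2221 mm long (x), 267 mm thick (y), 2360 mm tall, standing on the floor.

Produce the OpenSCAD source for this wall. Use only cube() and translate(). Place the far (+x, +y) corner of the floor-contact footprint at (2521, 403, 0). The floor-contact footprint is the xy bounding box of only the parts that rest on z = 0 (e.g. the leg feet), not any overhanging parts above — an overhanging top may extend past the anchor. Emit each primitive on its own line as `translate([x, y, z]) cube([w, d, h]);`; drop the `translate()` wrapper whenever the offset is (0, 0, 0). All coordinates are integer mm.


translate([300, 136, 0]) cube([2221, 267, 2360]);


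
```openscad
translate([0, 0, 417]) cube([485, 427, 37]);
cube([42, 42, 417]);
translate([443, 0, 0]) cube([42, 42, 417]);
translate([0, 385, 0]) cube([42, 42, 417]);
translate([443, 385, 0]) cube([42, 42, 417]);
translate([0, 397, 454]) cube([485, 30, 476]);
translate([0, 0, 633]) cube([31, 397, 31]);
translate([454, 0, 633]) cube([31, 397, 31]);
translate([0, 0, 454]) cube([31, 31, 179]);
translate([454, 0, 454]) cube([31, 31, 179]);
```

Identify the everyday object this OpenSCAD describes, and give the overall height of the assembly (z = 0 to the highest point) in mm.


A chair. The overall height is 930 mm.

A slab on four corner posts with a tall panel at the back — a chair. The seat slab sits at z = 417 with thickness 37, and the 476 mm backrest starts at the seat top, so the overall height is 417 + 37 + 476 = 930 mm.


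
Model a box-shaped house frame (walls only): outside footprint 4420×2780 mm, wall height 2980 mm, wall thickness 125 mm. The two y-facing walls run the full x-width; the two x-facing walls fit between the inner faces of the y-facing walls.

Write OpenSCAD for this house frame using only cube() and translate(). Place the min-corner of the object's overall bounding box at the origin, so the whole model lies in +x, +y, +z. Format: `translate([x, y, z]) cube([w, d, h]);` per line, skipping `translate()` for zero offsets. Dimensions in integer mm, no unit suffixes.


cube([4420, 125, 2980]);
translate([0, 2655, 0]) cube([4420, 125, 2980]);
translate([0, 125, 0]) cube([125, 2530, 2980]);
translate([4295, 125, 0]) cube([125, 2530, 2980]);


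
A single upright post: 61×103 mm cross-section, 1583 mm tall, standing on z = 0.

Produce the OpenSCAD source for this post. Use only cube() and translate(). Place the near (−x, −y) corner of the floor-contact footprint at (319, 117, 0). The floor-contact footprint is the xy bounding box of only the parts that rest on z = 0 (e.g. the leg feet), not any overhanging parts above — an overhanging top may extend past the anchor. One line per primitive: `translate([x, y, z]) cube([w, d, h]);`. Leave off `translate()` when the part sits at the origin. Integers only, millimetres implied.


translate([319, 117, 0]) cube([61, 103, 1583]);


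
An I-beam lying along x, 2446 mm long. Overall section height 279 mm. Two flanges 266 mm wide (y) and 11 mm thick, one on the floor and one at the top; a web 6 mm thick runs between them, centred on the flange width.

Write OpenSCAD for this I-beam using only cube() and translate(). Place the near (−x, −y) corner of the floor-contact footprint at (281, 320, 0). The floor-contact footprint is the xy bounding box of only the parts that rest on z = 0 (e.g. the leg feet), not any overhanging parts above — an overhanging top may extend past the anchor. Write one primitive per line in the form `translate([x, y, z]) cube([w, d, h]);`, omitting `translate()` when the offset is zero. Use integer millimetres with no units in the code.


translate([281, 320, 0]) cube([2446, 266, 11]);
translate([281, 450, 11]) cube([2446, 6, 257]);
translate([281, 320, 268]) cube([2446, 266, 11]);


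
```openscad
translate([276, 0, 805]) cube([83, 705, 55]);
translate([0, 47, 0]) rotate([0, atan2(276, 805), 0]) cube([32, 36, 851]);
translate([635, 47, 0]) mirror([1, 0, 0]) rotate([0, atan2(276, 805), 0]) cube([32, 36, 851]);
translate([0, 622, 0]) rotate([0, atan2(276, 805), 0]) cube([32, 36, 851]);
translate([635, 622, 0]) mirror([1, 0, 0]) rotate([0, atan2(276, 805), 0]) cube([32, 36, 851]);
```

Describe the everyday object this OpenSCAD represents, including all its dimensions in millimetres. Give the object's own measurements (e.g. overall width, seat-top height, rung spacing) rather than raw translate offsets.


A sawhorse. A 83×705×55 mm beam (x, y, z) sits on two A-frame leg pairs. Each pair is two raked legs of 32×36 mm section (36 mm along y) splaying symmetrically in x. Each leg rises 805 mm vertically over 276 mm of horizontal reach and is 851 mm long along its own axis. Every leg's outer bottom edge rests on the floor and its outer top edge meets a bottom edge of the beam — the left legs (tilting toward +x) meet the beam's −x bottom edge, the right legs (their mirror images, tilting toward −x) meet its +x bottom edge — so the leg tops tuck under the beam, the beam's underside is 805 mm above the floor, and the feet are 635 mm apart outside-to-outside with the beam centred between them. The two leg pairs are set in 47 mm from either end of the beam.


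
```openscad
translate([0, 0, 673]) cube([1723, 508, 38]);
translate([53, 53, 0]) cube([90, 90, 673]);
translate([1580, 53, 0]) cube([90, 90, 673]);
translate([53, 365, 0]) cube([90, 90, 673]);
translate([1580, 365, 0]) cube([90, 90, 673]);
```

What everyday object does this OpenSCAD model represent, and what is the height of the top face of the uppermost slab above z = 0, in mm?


A table. The table height is 711 mm.

A 1723×508×38 slab sits at z = 673 on four 90 mm square posts — a table. The top surface is at 673 + 38 = 711 mm.


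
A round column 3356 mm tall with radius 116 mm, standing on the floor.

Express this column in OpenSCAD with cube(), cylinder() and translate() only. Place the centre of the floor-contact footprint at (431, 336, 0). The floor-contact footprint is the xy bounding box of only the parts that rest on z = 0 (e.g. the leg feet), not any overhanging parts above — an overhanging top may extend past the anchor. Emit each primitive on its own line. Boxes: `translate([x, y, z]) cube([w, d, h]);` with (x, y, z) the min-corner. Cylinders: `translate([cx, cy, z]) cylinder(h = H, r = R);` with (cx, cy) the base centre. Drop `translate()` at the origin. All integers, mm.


translate([431, 336, 0]) cylinder(h = 3356, r = 116);


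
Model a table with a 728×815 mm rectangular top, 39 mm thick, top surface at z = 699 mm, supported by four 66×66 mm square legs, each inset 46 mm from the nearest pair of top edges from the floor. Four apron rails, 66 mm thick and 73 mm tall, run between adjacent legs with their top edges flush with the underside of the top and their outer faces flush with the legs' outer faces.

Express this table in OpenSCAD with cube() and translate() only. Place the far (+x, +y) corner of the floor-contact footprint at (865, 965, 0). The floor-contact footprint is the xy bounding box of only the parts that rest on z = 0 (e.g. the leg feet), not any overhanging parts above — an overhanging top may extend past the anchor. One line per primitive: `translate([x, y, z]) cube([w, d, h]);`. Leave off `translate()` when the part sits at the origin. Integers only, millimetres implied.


translate([183, 196, 660]) cube([728, 815, 39]);
translate([229, 242, 0]) cube([66, 66, 660]);
translate([799, 242, 0]) cube([66, 66, 660]);
translate([229, 899, 0]) cube([66, 66, 660]);
translate([799, 899, 0]) cube([66, 66, 660]);
translate([295, 242, 587]) cube([504, 66, 73]);
translate([295, 899, 587]) cube([504, 66, 73]);
translate([229, 308, 587]) cube([66, 591, 73]);
translate([799, 308, 587]) cube([66, 591, 73]);


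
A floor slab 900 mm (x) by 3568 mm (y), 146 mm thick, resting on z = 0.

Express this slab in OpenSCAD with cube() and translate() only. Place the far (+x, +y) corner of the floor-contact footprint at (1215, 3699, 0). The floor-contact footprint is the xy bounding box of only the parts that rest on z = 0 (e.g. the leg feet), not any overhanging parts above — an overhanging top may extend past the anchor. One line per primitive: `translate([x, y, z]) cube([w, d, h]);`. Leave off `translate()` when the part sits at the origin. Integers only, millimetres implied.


translate([315, 131, 0]) cube([900, 3568, 146]);


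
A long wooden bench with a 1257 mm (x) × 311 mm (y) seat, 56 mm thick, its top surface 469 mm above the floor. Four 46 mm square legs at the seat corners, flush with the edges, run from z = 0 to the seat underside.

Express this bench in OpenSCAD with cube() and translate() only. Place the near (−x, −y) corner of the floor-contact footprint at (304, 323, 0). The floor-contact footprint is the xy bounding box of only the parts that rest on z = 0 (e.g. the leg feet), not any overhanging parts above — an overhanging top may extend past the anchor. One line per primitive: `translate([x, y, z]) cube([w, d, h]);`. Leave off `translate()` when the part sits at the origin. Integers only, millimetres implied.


// leg_h = 469 − 56 = 413
translate([304, 323, 413]) cube([1257, 311, 56]);
translate([304, 323, 0]) cube([46, 46, 413]);
translate([304, 588, 0]) cube([46, 46, 413]);
translate([1515, 323, 0]) cube([46, 46, 413]);
translate([1515, 588, 0]) cube([46, 46, 413]);


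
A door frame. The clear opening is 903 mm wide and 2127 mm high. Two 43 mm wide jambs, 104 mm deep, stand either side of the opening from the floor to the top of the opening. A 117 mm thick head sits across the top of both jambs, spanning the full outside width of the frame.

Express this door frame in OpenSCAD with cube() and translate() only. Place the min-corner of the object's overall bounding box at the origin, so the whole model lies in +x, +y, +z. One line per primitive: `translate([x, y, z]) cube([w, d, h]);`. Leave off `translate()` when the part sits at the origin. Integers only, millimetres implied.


cube([43, 104, 2127]);
translate([946, 0, 0]) cube([43, 104, 2127]);
translate([0, 0, 2127]) cube([989, 104, 117]);


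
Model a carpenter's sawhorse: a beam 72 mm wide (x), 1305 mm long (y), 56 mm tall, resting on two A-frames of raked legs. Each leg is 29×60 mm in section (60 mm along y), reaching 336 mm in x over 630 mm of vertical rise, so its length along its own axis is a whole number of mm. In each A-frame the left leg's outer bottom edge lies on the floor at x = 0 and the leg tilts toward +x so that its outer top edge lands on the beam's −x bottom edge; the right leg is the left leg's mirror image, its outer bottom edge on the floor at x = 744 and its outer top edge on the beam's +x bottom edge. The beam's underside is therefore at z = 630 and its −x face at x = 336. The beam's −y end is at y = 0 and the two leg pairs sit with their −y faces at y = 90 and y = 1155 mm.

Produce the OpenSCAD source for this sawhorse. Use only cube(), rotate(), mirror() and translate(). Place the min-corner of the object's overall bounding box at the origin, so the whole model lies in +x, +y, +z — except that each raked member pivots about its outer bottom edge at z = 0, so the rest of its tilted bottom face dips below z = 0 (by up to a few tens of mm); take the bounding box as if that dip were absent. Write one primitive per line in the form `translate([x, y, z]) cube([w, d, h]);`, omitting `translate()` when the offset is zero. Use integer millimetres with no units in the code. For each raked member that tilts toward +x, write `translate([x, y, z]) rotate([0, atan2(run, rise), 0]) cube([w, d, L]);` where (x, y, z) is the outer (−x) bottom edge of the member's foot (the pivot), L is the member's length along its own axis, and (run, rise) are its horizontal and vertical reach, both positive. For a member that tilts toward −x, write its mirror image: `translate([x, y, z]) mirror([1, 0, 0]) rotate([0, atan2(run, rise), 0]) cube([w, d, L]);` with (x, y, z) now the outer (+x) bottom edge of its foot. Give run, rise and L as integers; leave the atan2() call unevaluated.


translate([336, 0, 630]) cube([72, 1305, 56]);
translate([0, 90, 0]) rotate([0, atan2(336, 630), 0]) cube([29, 60, 714]);
translate([744, 90, 0]) mirror([1, 0, 0]) rotate([0, atan2(336, 630), 0]) cube([29, 60, 714]);
translate([0, 1155, 0]) rotate([0, atan2(336, 630), 0]) cube([29, 60, 714]);
translate([744, 1155, 0]) mirror([1, 0, 0]) rotate([0, atan2(336, 630), 0]) cube([29, 60, 714]);
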